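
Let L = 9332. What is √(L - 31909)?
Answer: I*√22577 ≈ 150.26*I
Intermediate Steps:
√(L - 31909) = √(9332 - 31909) = √(-22577) = I*√22577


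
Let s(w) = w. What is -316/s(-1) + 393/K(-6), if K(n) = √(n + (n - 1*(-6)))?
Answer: 316 - 131*I*√6/2 ≈ 316.0 - 160.44*I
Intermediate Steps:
K(n) = √(6 + 2*n) (K(n) = √(n + (n + 6)) = √(n + (6 + n)) = √(6 + 2*n))
-316/s(-1) + 393/K(-6) = -316/(-1) + 393/(√(6 + 2*(-6))) = -316*(-1) + 393/(√(6 - 12)) = 316 + 393/(√(-6)) = 316 + 393/((I*√6)) = 316 + 393*(-I*√6/6) = 316 - 131*I*√6/2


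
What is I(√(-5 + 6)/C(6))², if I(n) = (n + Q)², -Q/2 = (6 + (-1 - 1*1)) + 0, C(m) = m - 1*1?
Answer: 2313441/625 ≈ 3701.5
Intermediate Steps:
C(m) = -1 + m (C(m) = m - 1 = -1 + m)
Q = -8 (Q = -2*((6 + (-1 - 1*1)) + 0) = -2*((6 + (-1 - 1)) + 0) = -2*((6 - 2) + 0) = -2*(4 + 0) = -2*4 = -8)
I(n) = (-8 + n)² (I(n) = (n - 8)² = (-8 + n)²)
I(√(-5 + 6)/C(6))² = ((-8 + √(-5 + 6)/(-1 + 6))²)² = ((-8 + √1/5)²)² = ((-8 + 1*(⅕))²)² = ((-8 + ⅕)²)² = ((-39/5)²)² = (1521/25)² = 2313441/625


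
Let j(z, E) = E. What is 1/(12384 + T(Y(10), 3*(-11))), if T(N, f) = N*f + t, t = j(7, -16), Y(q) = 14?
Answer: 1/11906 ≈ 8.3991e-5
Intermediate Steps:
t = -16
T(N, f) = -16 + N*f (T(N, f) = N*f - 16 = -16 + N*f)
1/(12384 + T(Y(10), 3*(-11))) = 1/(12384 + (-16 + 14*(3*(-11)))) = 1/(12384 + (-16 + 14*(-33))) = 1/(12384 + (-16 - 462)) = 1/(12384 - 478) = 1/11906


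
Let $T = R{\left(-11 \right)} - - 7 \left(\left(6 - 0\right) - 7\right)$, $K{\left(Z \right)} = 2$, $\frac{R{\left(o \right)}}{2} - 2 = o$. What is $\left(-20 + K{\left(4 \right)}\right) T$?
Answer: $450$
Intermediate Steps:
$R{\left(o \right)} = 4 + 2 o$
$T = -25$ ($T = \left(4 + 2 \left(-11\right)\right) - - 7 \left(\left(6 - 0\right) - 7\right) = \left(4 - 22\right) - - 7 \left(\left(6 + 0\right) - 7\right) = -18 - - 7 \left(6 - 7\right) = -18 - \left(-7\right) \left(-1\right) = -18 - 7 = -25$)
$\left(-20 + K{\left(4 \right)}\right) T = \left(-20 + 2\right) \left(-25\right) = \left(-18\right) \left(-25\right) = 450$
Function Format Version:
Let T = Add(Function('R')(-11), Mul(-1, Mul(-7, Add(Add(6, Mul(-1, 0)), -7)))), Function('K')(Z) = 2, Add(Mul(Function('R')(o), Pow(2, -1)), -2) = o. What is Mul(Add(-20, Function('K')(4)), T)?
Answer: 450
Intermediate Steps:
Function('R')(o) = Add(4, Mul(2, o))
T = -25 (T = Add(Add(4, Mul(2, -11)), Mul(-1, Mul(-7, Add(Add(6, Mul(-1, 0)), -7)))) = Add(Add(4, -22), Mul(-1, Mul(-7, Add(Add(6, 0), -7)))) = Add(-18, Mul(-1, Mul(-7, Add(6, -7)))) = Add(-18, Mul(-1, Mul(-7, -1))) = Add(-18, Mul(-1, 7)) = Add(-18, -7) = -25)
Mul(Add(-20, Function('K')(4)), T) = Mul(Add(-20, 2), -25) = Mul(-18, -25) = 450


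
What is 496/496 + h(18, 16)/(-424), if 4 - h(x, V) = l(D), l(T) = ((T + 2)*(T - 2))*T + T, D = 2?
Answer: 211/212 ≈ 0.99528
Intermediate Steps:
l(T) = T + T*(-2 + T)*(2 + T) (l(T) = ((2 + T)*(-2 + T))*T + T = ((-2 + T)*(2 + T))*T + T = T*(-2 + T)*(2 + T) + T = T + T*(-2 + T)*(2 + T))
h(x, V) = 2 (h(x, V) = 4 - 2*(-3 + 2²) = 4 - 2*(-3 + 4) = 4 - 2 = 2)
496/496 + h(18, 16)/(-424) = 496/496 + 2/(-424) = 496*(1/496) + 2*(-1/424) = 1 - 1/212 = 211/212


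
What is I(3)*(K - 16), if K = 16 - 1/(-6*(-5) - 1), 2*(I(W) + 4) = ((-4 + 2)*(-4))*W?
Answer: -8/29 ≈ -0.27586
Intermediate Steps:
I(W) = -4 + 4*W (I(W) = -4 + (((-4 + 2)*(-4))*W)/2 = -4 + ((-2*(-4))*W)/2 = -4 + (8*W)/2 = -4 + 4*W)
K = 463/29 (K = 16 - 1/(30 - 1) = 16 - 1/29 = 463/29 ≈ 15.966)
I(3)*(K - 16) = (-4 + 4*3)*(463/29 - 16) = (-4 + 12)*(-1/29) = 8*(-1/29) = -8/29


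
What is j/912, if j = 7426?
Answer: 3713/456 ≈ 8.1425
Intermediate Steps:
j/912 = 7426/912 = 7426*(1/912) = 3713/456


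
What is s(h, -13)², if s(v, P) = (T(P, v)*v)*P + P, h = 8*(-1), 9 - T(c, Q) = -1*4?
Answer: 1792921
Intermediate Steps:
T(c, Q) = 13 (T(c, Q) = 9 - (-1)*4 = 9 - 1*(-4) = 9 + 4 = 13)
h = -8
s(v, P) = P + 13*P*v (s(v, P) = (13*v)*P + P = 13*P*v + P = P + 13*P*v)
s(h, -13)² = (-13*(1 + 13*(-8)))² = (-13*(1 - 104))² = (-13*(-103))² = 1339² = 1792921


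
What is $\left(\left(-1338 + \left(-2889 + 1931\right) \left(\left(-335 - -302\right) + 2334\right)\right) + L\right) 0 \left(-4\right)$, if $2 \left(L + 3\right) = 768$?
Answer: $0$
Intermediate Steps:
$L = 381$ ($L = -3 + \frac{1}{2} \cdot 768 = -3 + 384 = 381$)
$\left(\left(-1338 + \left(-2889 + 1931\right) \left(\left(-335 - -302\right) + 2334\right)\right) + L\right) 0 \left(-4\right) = \left(\left(-1338 + \left(-2889 + 1931\right) \left(\left(-335 - -302\right) + 2334\right)\right) + 381\right) 0 \left(-4\right) = \left(\left(-1338 - 958 \left(\left(-335 + 302\right) + 2334\right)\right) + 381\right) 0 = \left(\left(-1338 - 958 \left(-33 + 2334\right)\right) + 381\right) 0 = \left(\left(-1338 - 2204358\right) + 381\right) 0 = \left(-2205696 + 381\right) 0 = \left(-2205315\right) 0 = 0$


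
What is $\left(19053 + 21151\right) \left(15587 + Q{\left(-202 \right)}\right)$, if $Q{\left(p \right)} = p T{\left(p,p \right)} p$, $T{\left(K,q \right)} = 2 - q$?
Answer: $335285399012$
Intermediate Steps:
$Q{\left(p \right)} = p^{2} \left(2 - p\right)$ ($Q{\left(p \right)} = p \left(2 - p\right) p = p^{2} \left(2 - p\right)$)
$\left(19053 + 21151\right) \left(15587 + Q{\left(-202 \right)}\right) = \left(19053 + 21151\right) \left(15587 + \left(-202\right)^{2} \left(2 - -202\right)\right) = 40204 \left(15587 + 40804 \left(2 + 202\right)\right) = 40204 \left(15587 + 40804 \cdot 204\right) = 40204 \left(15587 + 8324016\right) = 40204 \cdot 8339603 = 335285399012$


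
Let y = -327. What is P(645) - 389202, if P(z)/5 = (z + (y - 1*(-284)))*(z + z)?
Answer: 3493698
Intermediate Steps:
P(z) = 10*z*(-43 + z) (P(z) = 5*((z + (-327 - 1*(-284)))*(z + z)) = 5*((z + (-327 + 284))*(2*z)) = 5*((z - 43)*(2*z)) = 5*((-43 + z)*(2*z)) = 5*(2*z*(-43 + z)) = 10*z*(-43 + z))
P(645) - 389202 = 10*645*(-43 + 645) - 389202 = 10*645*602 - 389202 = 3882900 - 389202 = 3493698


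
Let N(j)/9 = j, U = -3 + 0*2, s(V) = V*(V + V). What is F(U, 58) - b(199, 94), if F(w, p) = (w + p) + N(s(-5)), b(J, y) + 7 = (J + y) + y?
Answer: 125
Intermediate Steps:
s(V) = 2*V**2 (s(V) = V*(2*V) = 2*V**2)
b(J, y) = -7 + J + 2*y (b(J, y) = -7 + ((J + y) + y) = -7 + (J + 2*y) = -7 + J + 2*y)
U = -3 (U = -3 + 0 = -3)
N(j) = 9*j
F(w, p) = 450 + p + w (F(w, p) = (w + p) + 9*(2*(-5)**2) = (p + w) + 9*(2*25) = (p + w) + 9*50 = (p + w) + 450 = 450 + p + w)
F(U, 58) - b(199, 94) = (450 + 58 - 3) - (-7 + 199 + 2*94) = 505 - (-7 + 199 + 188) = 505 - 1*380 = 505 - 380 = 125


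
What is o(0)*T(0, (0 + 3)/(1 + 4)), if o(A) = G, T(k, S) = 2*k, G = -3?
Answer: 0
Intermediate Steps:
o(A) = -3
o(0)*T(0, (0 + 3)/(1 + 4)) = -6*0 = -3*0 = 0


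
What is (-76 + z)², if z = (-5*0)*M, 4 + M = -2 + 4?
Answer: 5776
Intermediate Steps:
M = -2 (M = -4 + (-2 + 4) = -4 + 2 = -2)
z = 0 (z = -5*0*(-2) = 0*(-2) = 0)
(-76 + z)² = (-76 + 0)² = (-76)² = 5776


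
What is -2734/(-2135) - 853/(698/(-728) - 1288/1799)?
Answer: 170793740986/334488315 ≈ 510.61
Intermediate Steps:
-2734/(-2135) - 853/(698/(-728) - 1288/1799) = -2734*(-1/2135) - 853/(698*(-1/728) - 1288*1/1799) = 2734/2135 - 853/(-349/364 - 184/257) = 2734/2135 - 853/(-156669/93548) = 2734/2135 - 853*(-93548/156669) = 2734/2135 + 79796444/156669 = 170793740986/334488315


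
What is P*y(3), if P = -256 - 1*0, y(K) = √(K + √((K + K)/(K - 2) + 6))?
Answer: -256*√(3 + 2*√3) ≈ -650.87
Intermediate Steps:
y(K) = √(K + √(6 + 2*K/(-2 + K))) (y(K) = √(K + √((2*K)/(-2 + K) + 6)) = √(K + √(2*K/(-2 + K) + 6)) = √(K + √(6 + 2*K/(-2 + K))))
P = -256 (P = -256 + 0 = -256)
P*y(3) = -256*√(3 + 2*√((-3 + 2*3)/(-2 + 3))) = -256*√(3 + 2*√((-3 + 6)/1)) = -256*√(3 + 2*√(1*3)) = -256*√(3 + 2*√3)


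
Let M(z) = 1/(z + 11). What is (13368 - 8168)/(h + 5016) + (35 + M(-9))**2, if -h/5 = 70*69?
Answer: 48216847/38268 ≈ 1260.0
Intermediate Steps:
M(z) = 1/(11 + z)
h = -24150 (h = -350*69 = -5*4830 = -24150)
(13368 - 8168)/(h + 5016) + (35 + M(-9))**2 = (13368 - 8168)/(-24150 + 5016) + (35 + 1/(11 - 9))**2 = 5200/(-19134) + (35 + 1/2)**2 = 5200*(-1/19134) + (35 + 1/2)**2 = -2600/9567 + (71/2)**2 = -2600/9567 + 5041/4 = 48216847/38268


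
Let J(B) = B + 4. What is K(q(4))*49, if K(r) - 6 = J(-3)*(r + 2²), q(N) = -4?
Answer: 294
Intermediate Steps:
J(B) = 4 + B
K(r) = 10 + r (K(r) = 6 + (4 - 3)*(r + 2²) = 6 + 1*(r + 4) = 6 + 1*(4 + r) = 6 + (4 + r) = 10 + r)
K(q(4))*49 = (10 - 4)*49 = 6*49 = 294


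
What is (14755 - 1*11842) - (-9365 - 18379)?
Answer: 30657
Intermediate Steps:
(14755 - 1*11842) - (-9365 - 18379) = (14755 - 11842) - 1*(-27744) = 2913 + 27744 = 30657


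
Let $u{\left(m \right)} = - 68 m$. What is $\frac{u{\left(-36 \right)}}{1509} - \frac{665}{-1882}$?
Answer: $\frac{1870207}{946646} \approx 1.9756$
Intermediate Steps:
$\frac{u{\left(-36 \right)}}{1509} - \frac{665}{-1882} = \frac{\left(-68\right) \left(-36\right)}{1509} - \frac{665}{-1882} = 2448 \cdot \frac{1}{1509} - - \frac{665}{1882} = \frac{816}{503} + \frac{665}{1882} = \frac{1870207}{946646}$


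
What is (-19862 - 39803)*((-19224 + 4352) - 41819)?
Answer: 3382468515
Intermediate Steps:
(-19862 - 39803)*((-19224 + 4352) - 41819) = -59665*(-14872 - 41819) = -59665*(-56691) = 3382468515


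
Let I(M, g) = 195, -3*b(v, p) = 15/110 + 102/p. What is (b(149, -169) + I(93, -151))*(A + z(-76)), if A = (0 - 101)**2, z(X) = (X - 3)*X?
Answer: 11758169745/3718 ≈ 3.1625e+6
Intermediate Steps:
b(v, p) = -1/22 - 34/p (b(v, p) = -(15/110 + 102/p)/3 = -(15*(1/110) + 102/p)/3 = -(3/22 + 102/p)/3 = -1/22 - 34/p)
z(X) = X*(-3 + X) (z(X) = (-3 + X)*X = X*(-3 + X))
A = 10201 (A = (-101)**2 = 10201)
(b(149, -169) + I(93, -151))*(A + z(-76)) = ((1/22)*(-748 - 1*(-169))/(-169) + 195)*(10201 - 76*(-3 - 76)) = ((1/22)*(-1/169)*(-748 + 169) + 195)*(10201 - 76*(-79)) = ((1/22)*(-1/169)*(-579) + 195)*(10201 + 6004) = (579/3718 + 195)*16205 = (725589/3718)*16205 = 11758169745/3718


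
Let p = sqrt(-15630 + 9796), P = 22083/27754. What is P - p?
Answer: 22083/27754 - I*sqrt(5834) ≈ 0.79567 - 76.381*I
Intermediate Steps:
P = 22083/27754 (P = 22083*(1/27754) = 22083/27754 ≈ 0.79567)
p = I*sqrt(5834) (p = sqrt(-5834) = I*sqrt(5834) ≈ 76.381*I)
P - p = 22083/27754 - I*sqrt(5834)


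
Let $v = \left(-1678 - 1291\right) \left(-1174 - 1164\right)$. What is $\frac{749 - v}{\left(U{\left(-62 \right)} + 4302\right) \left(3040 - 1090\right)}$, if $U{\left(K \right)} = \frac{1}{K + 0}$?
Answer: $- \frac{71721321}{86684975} \approx -0.82738$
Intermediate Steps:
$U{\left(K \right)} = \frac{1}{K}$
$v = 6941522$ ($v = \left(-2969\right) \left(-2338\right) = 6941522$)
$\frac{749 - v}{\left(U{\left(-62 \right)} + 4302\right) \left(3040 - 1090\right)} = \frac{749 - 6941522}{\left(\frac{1}{-62} + 4302\right) \left(3040 - 1090\right)} = \frac{749 - 6941522}{\left(- \frac{1}{62} + 4302\right) 1950} = - \frac{6940773}{\frac{266723}{62} \cdot 1950} = - \frac{6940773}{\frac{260054925}{31}} = \left(-6940773\right) \frac{31}{260054925} = - \frac{71721321}{86684975}$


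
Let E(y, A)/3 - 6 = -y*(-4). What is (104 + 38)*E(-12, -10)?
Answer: -17892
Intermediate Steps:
E(y, A) = 18 + 12*y (E(y, A) = 18 + 3*(-y*(-4)) = 18 + 3*(-(-4)*y) = 18 + 3*(4*y) = 18 + 12*y)
(104 + 38)*E(-12, -10) = (104 + 38)*(18 + 12*(-12)) = 142*(18 - 144) = 142*(-126) = -17892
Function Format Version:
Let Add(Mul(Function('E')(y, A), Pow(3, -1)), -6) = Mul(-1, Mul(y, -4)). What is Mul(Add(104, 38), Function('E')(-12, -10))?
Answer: -17892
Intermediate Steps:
Function('E')(y, A) = Add(18, Mul(12, y)) (Function('E')(y, A) = Add(18, Mul(3, Mul(-1, Mul(y, -4)))) = Add(18, Mul(3, Mul(-1, Mul(-4, y)))) = Add(18, Mul(3, Mul(4, y))) = Add(18, Mul(12, y)))
Mul(Add(104, 38), Function('E')(-12, -10)) = Mul(Add(104, 38), Add(18, Mul(12, -12))) = Mul(142, Add(18, -144)) = Mul(142, -126) = -17892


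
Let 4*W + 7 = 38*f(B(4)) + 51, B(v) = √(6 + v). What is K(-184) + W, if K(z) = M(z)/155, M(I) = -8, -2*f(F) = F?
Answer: 1697/155 - 19*√10/4 ≈ -4.0724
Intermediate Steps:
f(F) = -F/2
K(z) = -8/155
W = 11 - 19*√10/4 (W = -7/4 + (38*(-√(6 + 4)/2) + 51)/4 = -7/4 + (38*(-√10/2) + 51)/4 = -7/4 + (-19*√10 + 51)/4 = -7/4 + (51 - 19*√10)/4 = -7/4 + (51/4 - 19*√10/4) = 11 - 19*√10/4 ≈ -4.0208)
K(-184) + W = -8/155 + (11 - 19*√10/4) = 1697/155 - 19*√10/4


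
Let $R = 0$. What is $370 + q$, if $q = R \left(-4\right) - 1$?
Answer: $369$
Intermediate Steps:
$q = -1$ ($q = 0 \left(-4\right) - 1 = 0 - 1 = -1$)
$370 + q = 370 - 1 = 369$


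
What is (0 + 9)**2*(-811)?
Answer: -65691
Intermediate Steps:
(0 + 9)**2*(-811) = 9**2*(-811) = 81*(-811) = -65691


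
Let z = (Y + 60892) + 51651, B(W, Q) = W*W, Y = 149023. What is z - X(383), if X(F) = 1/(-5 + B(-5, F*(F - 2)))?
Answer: 5231319/20 ≈ 2.6157e+5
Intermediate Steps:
B(W, Q) = W**2
z = 261566 (z = (149023 + 60892) + 51651 = 209915 + 51651 = 261566)
X(F) = 1/20 (X(F) = 1/(-5 + (-5)**2) = 1/(-5 + 25) = 1/20)
z - X(383) = 261566 - 1*1/20 = 261566 - 1/20 = 5231319/20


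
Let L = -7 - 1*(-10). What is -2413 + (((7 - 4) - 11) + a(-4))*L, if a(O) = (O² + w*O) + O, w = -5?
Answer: -2341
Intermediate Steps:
L = 3 (L = -7 + 10 = 3)
a(O) = O² - 4*O (a(O) = (O² - 5*O) + O = O² - 4*O)
-2413 + (((7 - 4) - 11) + a(-4))*L = -2413 + (((7 - 4) - 11) - 4*(-4 - 4))*3 = -2413 + ((3 - 11) - 4*(-8))*3 = -2413 + (-8 + 32)*3 = -2413 + 24*3 = -2413 + 72 = -2341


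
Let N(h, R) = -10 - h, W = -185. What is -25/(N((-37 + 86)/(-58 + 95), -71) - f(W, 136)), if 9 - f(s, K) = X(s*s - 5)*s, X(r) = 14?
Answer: 925/96582 ≈ 0.0095773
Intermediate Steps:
f(s, K) = 9 - 14*s
-25/(N((-37 + 86)/(-58 + 95), -71) - f(W, 136)) = -25/((-10 - (-37 + 86)/(-58 + 95)) - (9 - 14*(-185))) = -25/((-10 - 49/37) - (9 + 2590)) = -25/((-10 - 49/37) - 1*2599) = -25/((-10 - 1*49/37) - 2599) = -25/((-10 - 49/37) - 2599) = -25/(-419/37 - 2599) = -25/(-96582/37) = -37/96582*(-25) = 925/96582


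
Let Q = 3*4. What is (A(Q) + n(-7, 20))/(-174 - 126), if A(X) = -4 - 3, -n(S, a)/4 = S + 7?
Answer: 7/300 ≈ 0.023333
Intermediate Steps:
Q = 12
n(S, a) = -28 - 4*S (n(S, a) = -4*(S + 7) = -4*(7 + S) = -28 - 4*S)
A(X) = -7
(A(Q) + n(-7, 20))/(-174 - 126) = (-7 + (-28 - 4*(-7)))/(-174 - 126) = (-7 + (-28 + 28))/(-300) = (-7 + 0)*(-1/300) = -7*(-1/300) = 7/300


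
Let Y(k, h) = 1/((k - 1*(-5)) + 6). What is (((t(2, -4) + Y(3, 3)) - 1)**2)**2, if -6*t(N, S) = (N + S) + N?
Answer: 28561/38416 ≈ 0.74347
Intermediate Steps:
t(N, S) = -N/3 - S/6 (t(N, S) = -((N + S) + N)/6 = -(S + 2*N)/6 = -N/3 - S/6)
Y(k, h) = 1/(11 + k) (Y(k, h) = 1/((k + 5) + 6) = 1/((5 + k) + 6) = 1/(11 + k))
(((t(2, -4) + Y(3, 3)) - 1)**2)**2 = ((((-1/3*2 - 1/6*(-4)) + 1/(11 + 3)) - 1)**2)**2 = ((((-2/3 + 2/3) + 1/14) - 1)**2)**2 = (((0 + 1/14) - 1)**2)**2 = ((1/14 - 1)**2)**2 = ((-13/14)**2)**2 = (169/196)**2 = 28561/38416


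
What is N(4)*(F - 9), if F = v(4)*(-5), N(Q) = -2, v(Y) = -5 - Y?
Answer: -72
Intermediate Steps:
F = 45 (F = (-5 - 1*4)*(-5) = (-5 - 4)*(-5) = -9*(-5) = 45)
N(4)*(F - 9) = -2*(45 - 9) = -2*36 = -72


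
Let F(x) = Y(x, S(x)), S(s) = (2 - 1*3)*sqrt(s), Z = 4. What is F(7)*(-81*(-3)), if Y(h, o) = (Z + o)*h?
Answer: 6804 - 1701*sqrt(7) ≈ 2303.6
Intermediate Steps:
S(s) = -sqrt(s) (S(s) = (2 - 3)*sqrt(s) = -sqrt(s))
Y(h, o) = h*(4 + o) (Y(h, o) = (4 + o)*h = h*(4 + o))
F(x) = x*(4 - sqrt(x))
F(7)*(-81*(-3)) = (-7**(3/2) + 4*7)*(-81*(-3)) = (-7*sqrt(7) + 28)*243 = (28 - 7*sqrt(7))*243 = 6804 - 1701*sqrt(7)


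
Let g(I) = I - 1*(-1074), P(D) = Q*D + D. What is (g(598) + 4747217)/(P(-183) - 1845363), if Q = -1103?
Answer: -1582963/547899 ≈ -2.8892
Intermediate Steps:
P(D) = -1102*D (P(D) = -1103*D + D = -1102*D)
g(I) = 1074 + I (g(I) = I + 1074 = 1074 + I)
(g(598) + 4747217)/(P(-183) - 1845363) = ((1074 + 598) + 4747217)/(-1102*(-183) - 1845363) = (1672 + 4747217)/(201666 - 1845363) = 4748889/(-1643697) = 4748889*(-1/1643697) = -1582963/547899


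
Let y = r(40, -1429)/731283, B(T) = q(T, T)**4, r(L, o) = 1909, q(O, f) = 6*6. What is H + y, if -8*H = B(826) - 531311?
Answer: -839735910043/5850264 ≈ -1.4354e+5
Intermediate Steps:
q(O, f) = 36
B(T) = 1679616 (B(T) = 36**4 = 1679616)
y = 1909/731283 ≈ 0.0026105
H = -1148305/8 (H = -(1679616 - 531311)/8 = -1/8*1148305 = -1148305/8 ≈ -1.4354e+5)
H + y = -1148305/8 + 1909/731283 = -839735910043/5850264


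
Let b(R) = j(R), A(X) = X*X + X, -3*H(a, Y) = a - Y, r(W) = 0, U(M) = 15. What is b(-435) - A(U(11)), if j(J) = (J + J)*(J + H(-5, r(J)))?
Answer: 376760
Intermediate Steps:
H(a, Y) = -a/3 + Y/3 (H(a, Y) = -(a - Y)/3 = -a/3 + Y/3)
A(X) = X + X² (A(X) = X² + X = X + X²)
j(J) = 2*J*(5/3 + J) (j(J) = (J + J)*(J + (-⅓*(-5) + (⅓)*0)) = (2*J)*(J + (5/3 + 0)) = (2*J)*(J + 5/3) = (2*J)*(5/3 + J) = 2*J*(5/3 + J))
b(R) = 2*R*(5 + 3*R)/3
b(-435) - A(U(11)) = (⅔)*(-435)*(5 + 3*(-435)) - 15*(1 + 15) = (⅔)*(-435)*(5 - 1305) - 15*16 = (⅔)*(-435)*(-1300) - 1*240 = 377000 - 240 = 376760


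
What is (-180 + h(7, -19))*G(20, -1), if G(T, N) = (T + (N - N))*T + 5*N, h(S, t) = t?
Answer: -78605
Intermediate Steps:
G(T, N) = T² + 5*N (G(T, N) = (T + 0)*T + 5*N = T*T + 5*N = T² + 5*N)
(-180 + h(7, -19))*G(20, -1) = (-180 - 19)*(20² + 5*(-1)) = -199*(400 - 5) = -199*395 = -78605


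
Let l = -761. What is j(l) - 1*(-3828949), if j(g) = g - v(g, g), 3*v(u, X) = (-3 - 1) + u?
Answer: 3828443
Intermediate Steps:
v(u, X) = -4/3 + u/3 (v(u, X) = ((-3 - 1) + u)/3 = (-4 + u)/3 = -4/3 + u/3)
j(g) = 4/3 + 2*g/3 (j(g) = g - (-4/3 + g/3) = g + (4/3 - g/3) = 4/3 + 2*g/3)
j(l) - 1*(-3828949) = (4/3 + (⅔)*(-761)) - 1*(-3828949) = (4/3 - 1522/3) + 3828949 = -506 + 3828949 = 3828443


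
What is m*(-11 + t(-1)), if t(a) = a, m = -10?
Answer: 120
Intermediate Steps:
m*(-11 + t(-1)) = -10*(-11 - 1) = -10*(-12) = 120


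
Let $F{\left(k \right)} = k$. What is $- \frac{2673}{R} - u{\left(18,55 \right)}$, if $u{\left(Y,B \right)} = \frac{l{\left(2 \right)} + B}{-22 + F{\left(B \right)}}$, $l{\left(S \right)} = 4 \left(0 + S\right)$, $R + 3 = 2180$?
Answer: $- \frac{75120}{23947} \approx -3.1369$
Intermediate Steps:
$R = 2177$ ($R = -3 + 2180 = 2177$)
$l{\left(S \right)} = 4 S$
$u{\left(Y,B \right)} = \frac{8 + B}{-22 + B}$ ($u{\left(Y,B \right)} = \frac{4 \cdot 2 + B}{-22 + B} = \frac{8 + B}{-22 + B}$)
$- \frac{2673}{R} - u{\left(18,55 \right)} = - \frac{2673}{2177} - \frac{8 + 55}{-22 + 55} = \left(-2673\right) \frac{1}{2177} - \frac{1}{33} \cdot 63 = - \frac{2673}{2177} - \frac{1}{33} \cdot 63 = - \frac{2673}{2177} - \frac{21}{11} = - \frac{75120}{23947}$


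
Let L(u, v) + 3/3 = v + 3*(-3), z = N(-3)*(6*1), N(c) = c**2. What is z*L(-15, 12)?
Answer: 108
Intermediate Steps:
z = 54 (z = (-3)**2*(6*1) = 9*6 = 54)
L(u, v) = -10 + v (L(u, v) = -1 + (v + 3*(-3)) = -1 + (v - 9) = -1 + (-9 + v) = -10 + v)
z*L(-15, 12) = 54*(-10 + 12) = 54*2 = 108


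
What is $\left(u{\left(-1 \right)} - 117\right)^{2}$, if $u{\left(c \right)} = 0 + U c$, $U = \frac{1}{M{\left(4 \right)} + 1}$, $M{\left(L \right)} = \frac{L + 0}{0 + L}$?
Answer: $\frac{55225}{4} \approx 13806.0$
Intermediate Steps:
$M{\left(L \right)} = 1$ ($M{\left(L \right)} = \frac{L}{L} = 1$)
$U = \frac{1}{2}$ ($U = \frac{1}{1 + 1} = \frac{1}{2} \approx 0.5$)
$u{\left(c \right)} = \frac{c}{2}$ ($u{\left(c \right)} = 0 + \frac{c}{2} = \frac{c}{2}$)
$\left(u{\left(-1 \right)} - 117\right)^{2} = \left(\frac{1}{2} \left(-1\right) - 117\right)^{2} = \left(- \frac{1}{2} - 117\right)^{2} = \left(- \frac{235}{2}\right)^{2} = \frac{55225}{4}$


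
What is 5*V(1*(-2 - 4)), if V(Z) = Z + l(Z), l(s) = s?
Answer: -60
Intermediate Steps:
V(Z) = 2*Z (V(Z) = Z + Z = 2*Z)
5*V(1*(-2 - 4)) = 5*(2*(1*(-2 - 4))) = 5*(2*(1*(-6))) = 5*(2*(-6)) = 5*(-12) = -60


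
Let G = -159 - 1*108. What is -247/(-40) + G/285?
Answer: 3981/760 ≈ 5.2382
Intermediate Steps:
G = -267 (G = -159 - 108 = -267)
-247/(-40) + G/285 = -247/(-40) - 267/285 = -247*(-1/40) - 267*1/285 = 247/40 - 89/95 = 3981/760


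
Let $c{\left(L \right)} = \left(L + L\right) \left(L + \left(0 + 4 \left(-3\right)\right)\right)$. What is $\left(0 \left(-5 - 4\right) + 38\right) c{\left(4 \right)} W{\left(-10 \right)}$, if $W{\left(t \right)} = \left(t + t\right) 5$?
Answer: $243200$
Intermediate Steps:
$W{\left(t \right)} = 10 t$ ($W{\left(t \right)} = 2 t 5 = 10 t$)
$c{\left(L \right)} = 2 L \left(-12 + L\right)$ ($c{\left(L \right)} = 2 L \left(L + \left(0 - 12\right)\right) = 2 L \left(L - 12\right) = 2 L \left(-12 + L\right)$)
$\left(0 \left(-5 - 4\right) + 38\right) c{\left(4 \right)} W{\left(-10 \right)} = \left(0 \left(-5 - 4\right) + 38\right) 2 \cdot 4 \left(-12 + 4\right) 10 \left(-10\right) = \left(0 \left(-9\right) + 38\right) 2 \cdot 4 \left(-8\right) \left(-100\right) = \left(0 + 38\right) \left(-64\right) \left(-100\right) = 38 \left(-64\right) \left(-100\right) = \left(-2432\right) \left(-100\right) = 243200$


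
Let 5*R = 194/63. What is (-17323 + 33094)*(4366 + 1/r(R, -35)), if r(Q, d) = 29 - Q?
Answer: 615648126891/8941 ≈ 6.8857e+7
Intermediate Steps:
R = 194/315 (R = (194/63)/5 = (194*(1/63))/5 = (⅕)*(194/63) = 194/315 ≈ 0.61587)
(-17323 + 33094)*(4366 + 1/r(R, -35)) = (-17323 + 33094)*(4366 + 1/(29 - 1*194/315)) = 15771*(4366 + 1/(29 - 194/315)) = 15771*(4366 + 1/(8941/315)) = 15771*(4366 + 315/8941) = 15771*(39036721/8941) = 615648126891/8941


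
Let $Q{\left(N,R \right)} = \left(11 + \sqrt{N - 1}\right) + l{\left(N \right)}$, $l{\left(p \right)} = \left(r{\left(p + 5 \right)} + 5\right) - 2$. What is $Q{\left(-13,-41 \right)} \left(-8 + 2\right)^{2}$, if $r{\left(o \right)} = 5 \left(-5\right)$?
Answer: $-396 + 36 i \sqrt{14} \approx -396.0 + 134.7 i$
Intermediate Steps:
$r{\left(o \right)} = -25$
$l{\left(p \right)} = -22$ ($l{\left(p \right)} = \left(-25 + 5\right) - 2 = -20 - 2 = -22$)
$Q{\left(N,R \right)} = -11 + \sqrt{-1 + N}$ ($Q{\left(N,R \right)} = \left(11 + \sqrt{N - 1}\right) - 22 = \left(11 + \sqrt{-1 + N}\right) - 22 = -11 + \sqrt{-1 + N}$)
$Q{\left(-13,-41 \right)} \left(-8 + 2\right)^{2} = \left(-11 + \sqrt{-1 - 13}\right) \left(-8 + 2\right)^{2} = \left(-11 + \sqrt{-14}\right) \left(-6\right)^{2} = \left(-11 + i \sqrt{14}\right) 36 = -396 + 36 i \sqrt{14}$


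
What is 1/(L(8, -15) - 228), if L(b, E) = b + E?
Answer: -1/235 ≈ -0.0042553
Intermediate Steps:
L(b, E) = E + b
1/(L(8, -15) - 228) = 1/((-15 + 8) - 228) = 1/(-7 - 228) = 1/(-235) = -1/235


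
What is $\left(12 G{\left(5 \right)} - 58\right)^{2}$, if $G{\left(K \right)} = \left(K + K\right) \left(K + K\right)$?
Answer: $1304164$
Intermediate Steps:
$G{\left(K \right)} = 4 K^{2}$ ($G{\left(K \right)} = 2 K 2 K = 4 K^{2}$)
$\left(12 G{\left(5 \right)} - 58\right)^{2} = \left(12 \cdot 4 \cdot 5^{2} - 58\right)^{2} = \left(12 \cdot 4 \cdot 25 - 58\right)^{2} = \left(12 \cdot 100 - 58\right)^{2} = \left(1200 - 58\right)^{2} = 1142^{2} = 1304164$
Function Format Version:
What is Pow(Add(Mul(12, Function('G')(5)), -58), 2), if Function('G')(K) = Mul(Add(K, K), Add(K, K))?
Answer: 1304164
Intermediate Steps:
Function('G')(K) = Mul(4, Pow(K, 2)) (Function('G')(K) = Mul(Mul(2, K), Mul(2, K)) = Mul(4, Pow(K, 2)))
Pow(Add(Mul(12, Function('G')(5)), -58), 2) = Pow(Add(Mul(12, Mul(4, Pow(5, 2))), -58), 2) = Pow(Add(Mul(12, Mul(4, 25)), -58), 2) = Pow(Add(Mul(12, 100), -58), 2) = Pow(Add(1200, -58), 2) = Pow(1142, 2) = 1304164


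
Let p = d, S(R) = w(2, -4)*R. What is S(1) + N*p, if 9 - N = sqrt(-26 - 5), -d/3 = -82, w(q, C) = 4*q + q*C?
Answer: 2214 - 246*I*sqrt(31) ≈ 2214.0 - 1369.7*I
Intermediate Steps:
w(q, C) = 4*q + C*q
S(R) = 0 (S(R) = (2*(4 - 4))*R = (2*0)*R = 0*R = 0)
d = 246 (d = -3*(-82) = 246)
N = 9 - I*sqrt(31) (N = 9 - sqrt(-26 - 5) = 9 - sqrt(-31) = 9 - I*sqrt(31) ≈ 9.0 - 5.5678*I)
p = 246
S(1) + N*p = 0 + (9 - I*sqrt(31))*246 = 0 + (2214 - 246*I*sqrt(31)) = 2214 - 246*I*sqrt(31)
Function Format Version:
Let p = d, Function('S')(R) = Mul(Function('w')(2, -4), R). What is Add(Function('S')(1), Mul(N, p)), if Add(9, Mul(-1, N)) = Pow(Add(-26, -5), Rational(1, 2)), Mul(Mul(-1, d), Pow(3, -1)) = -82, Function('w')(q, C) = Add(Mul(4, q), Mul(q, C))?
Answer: Add(2214, Mul(-246, I, Pow(31, Rational(1, 2)))) ≈ Add(2214.0, Mul(-1369.7, I))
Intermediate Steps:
Function('w')(q, C) = Add(Mul(4, q), Mul(C, q))
Function('S')(R) = 0 (Function('S')(R) = Mul(Mul(2, Add(4, -4)), R) = Mul(Mul(2, 0), R) = Mul(0, R) = 0)
d = 246 (d = Mul(-3, -82) = 246)
N = Add(9, Mul(-1, I, Pow(31, Rational(1, 2)))) (N = Add(9, Mul(-1, Pow(Add(-26, -5), Rational(1, 2)))) = Add(9, Mul(-1, Pow(-31, Rational(1, 2)))) = Add(9, Mul(-1, Mul(I, Pow(31, Rational(1, 2))))) = Add(9, Mul(-1, I, Pow(31, Rational(1, 2)))) ≈ Add(9.0000, Mul(-5.5678, I)))
p = 246
Add(Function('S')(1), Mul(N, p)) = Add(0, Mul(Add(9, Mul(-1, I, Pow(31, Rational(1, 2)))), 246)) = Add(0, Add(2214, Mul(-246, I, Pow(31, Rational(1, 2))))) = Add(2214, Mul(-246, I, Pow(31, Rational(1, 2))))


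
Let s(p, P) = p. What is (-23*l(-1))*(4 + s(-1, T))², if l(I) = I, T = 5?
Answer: 207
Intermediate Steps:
(-23*l(-1))*(4 + s(-1, T))² = (-23*(-1))*(4 - 1)² = 23*3² = 23*9 = 207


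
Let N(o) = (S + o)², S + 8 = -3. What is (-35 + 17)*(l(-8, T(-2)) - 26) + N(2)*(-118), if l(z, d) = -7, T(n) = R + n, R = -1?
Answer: -8964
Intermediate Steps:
S = -11 (S = -8 - 3 = -11)
T(n) = -1 + n
N(o) = (-11 + o)²
(-35 + 17)*(l(-8, T(-2)) - 26) + N(2)*(-118) = (-35 + 17)*(-7 - 26) + (-11 + 2)²*(-118) = -18*(-33) + (-9)²*(-118) = 594 + 81*(-118) = 594 - 9558 = -8964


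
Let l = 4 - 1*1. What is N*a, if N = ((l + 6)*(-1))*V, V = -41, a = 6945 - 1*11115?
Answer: -1538730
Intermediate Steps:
a = -4170 (a = 6945 - 11115 = -4170)
l = 3 (l = 4 - 1 = 3)
N = 369 (N = ((3 + 6)*(-1))*(-41) = (9*(-1))*(-41) = -9*(-41) = 369)
N*a = 369*(-4170) = -1538730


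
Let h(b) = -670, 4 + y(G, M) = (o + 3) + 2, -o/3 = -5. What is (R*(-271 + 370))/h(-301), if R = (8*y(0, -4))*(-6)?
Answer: 38016/335 ≈ 113.48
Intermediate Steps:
o = 15 (o = -3*(-5) = 15)
y(G, M) = 16 (y(G, M) = -4 + ((15 + 3) + 2) = -4 + (18 + 2) = -4 + 20 = 16)
R = -768 (R = (8*16)*(-6) = 128*(-6) = -768)
(R*(-271 + 370))/h(-301) = -768*(-271 + 370)/(-670) = -768*99*(-1/670) = -76032*(-1/670) = 38016/335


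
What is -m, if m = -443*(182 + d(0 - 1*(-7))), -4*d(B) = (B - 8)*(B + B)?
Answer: 164353/2 ≈ 82177.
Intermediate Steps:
d(B) = -B*(-8 + B)/2 (d(B) = -(B - 8)*(B + B)/4 = -(-8 + B)*2*B/4 = -B*(-8 + B)/2)
m = -164353/2 (m = -443*(182 + (0 - 1*(-7))*(8 - (0 - 1*(-7)))/2) = -443*(182 + (0 + 7)*(8 - (0 + 7))/2) = -443*(182 + (1/2)*7*(8 - 1*7)) = -443*(182 + (1/2)*7*(8 - 7)) = -443*(182 + (1/2)*7*1) = -443*(182 + 7/2) = -443*371/2 = -164353/2 ≈ -82177.)
-m = -1*(-164353/2) = 164353/2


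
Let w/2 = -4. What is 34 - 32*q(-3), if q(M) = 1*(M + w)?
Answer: 386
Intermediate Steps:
w = -8 (w = 2*(-4) = -8)
q(M) = -8 + M (q(M) = 1*(M - 8) = 1*(-8 + M) = -8 + M)
34 - 32*q(-3) = 34 - 32*(-8 - 3) = 34 - 32*(-11) = 34 + 352 = 386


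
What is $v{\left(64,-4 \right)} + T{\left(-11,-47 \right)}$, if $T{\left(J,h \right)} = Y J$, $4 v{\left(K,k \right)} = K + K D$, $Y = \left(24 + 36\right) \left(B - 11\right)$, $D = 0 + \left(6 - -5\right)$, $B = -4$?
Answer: $10092$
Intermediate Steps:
$D = 11$ ($D = 0 + \left(6 + 5\right) = 0 + 11 = 11$)
$Y = -900$ ($Y = \left(24 + 36\right) \left(-4 - 11\right) = 60 \left(-15\right) = -900$)
$v{\left(K,k \right)} = 3 K$ ($v{\left(K,k \right)} = \frac{K + K 11}{4} = \frac{K + 11 K}{4} = \frac{12 K}{4} = 3 K$)
$T{\left(J,h \right)} = - 900 J$
$v{\left(64,-4 \right)} + T{\left(-11,-47 \right)} = 3 \cdot 64 - -9900 = 192 + 9900 = 10092$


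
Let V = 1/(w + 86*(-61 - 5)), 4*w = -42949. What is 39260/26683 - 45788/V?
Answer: 20053072120813/26683 ≈ 7.5153e+8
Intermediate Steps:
w = -42949/4 (w = (¼)*(-42949) = -42949/4 ≈ -10737.)
V = -4/65653 (V = 1/(-42949/4 + 86*(-61 - 5)) = 1/(-42949/4 + 86*(-66)) = 1/(-42949/4 - 5676) = 1/(-65653/4) = -4/65653 ≈ -6.0926e-5)
39260/26683 - 45788/V = 39260/26683 - 45788/(-4/65653) = 39260*(1/26683) - 45788*(-65653/4) = 39260/26683 + 751529891 = 20053072120813/26683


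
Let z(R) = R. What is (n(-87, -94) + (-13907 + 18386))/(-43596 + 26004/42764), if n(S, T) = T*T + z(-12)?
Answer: -142222373/466078335 ≈ -0.30515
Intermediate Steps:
n(S, T) = -12 + T² (n(S, T) = T*T - 12 = T² - 12 = -12 + T²)
(n(-87, -94) + (-13907 + 18386))/(-43596 + 26004/42764) = ((-12 + (-94)²) + (-13907 + 18386))/(-43596 + 26004/42764) = ((-12 + 8836) + 4479)/(-43596 + 26004*(1/42764)) = (8824 + 4479)/(-43596 + 6501/10691) = 13303/(-466078335/10691) = 13303*(-10691/466078335) = -142222373/466078335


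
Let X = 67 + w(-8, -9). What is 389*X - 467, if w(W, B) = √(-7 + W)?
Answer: 25596 + 389*I*√15 ≈ 25596.0 + 1506.6*I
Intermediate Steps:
X = 67 + I*√15 (X = 67 + √(-7 - 8) = 67 + √(-15) = 67 + I*√15 ≈ 67.0 + 3.873*I)
389*X - 467 = 389*(67 + I*√15) - 467 = (26063 + 389*I*√15) - 467 = 25596 + 389*I*√15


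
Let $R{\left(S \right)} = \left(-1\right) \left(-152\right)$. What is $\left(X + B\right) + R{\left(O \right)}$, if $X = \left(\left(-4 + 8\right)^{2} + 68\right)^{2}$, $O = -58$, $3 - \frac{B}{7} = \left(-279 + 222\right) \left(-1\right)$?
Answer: $6830$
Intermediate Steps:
$B = -378$ ($B = 21 - 7 \left(-279 + 222\right) \left(-1\right) = 21 - 7 \left(\left(-57\right) \left(-1\right)\right) = 21 - 399 = -378$)
$R{\left(S \right)} = 152$
$X = 7056$ ($X = \left(4^{2} + 68\right)^{2} = \left(16 + 68\right)^{2} = 84^{2} = 7056$)
$\left(X + B\right) + R{\left(O \right)} = \left(7056 - 378\right) + 152 = 6678 + 152 = 6830$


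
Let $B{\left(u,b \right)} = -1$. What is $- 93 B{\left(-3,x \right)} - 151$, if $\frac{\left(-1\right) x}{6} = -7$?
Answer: $-58$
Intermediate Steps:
$x = 42$ ($x = \left(-6\right) \left(-7\right) = 42$)
$- 93 B{\left(-3,x \right)} - 151 = \left(-93\right) \left(-1\right) - 151 = 93 - 151 = -58$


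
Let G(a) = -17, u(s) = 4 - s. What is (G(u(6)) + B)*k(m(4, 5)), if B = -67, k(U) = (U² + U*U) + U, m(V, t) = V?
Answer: -3024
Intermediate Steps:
k(U) = U + 2*U² (k(U) = (U² + U²) + U = 2*U² + U = U + 2*U²)
(G(u(6)) + B)*k(m(4, 5)) = (-17 - 67)*(4*(1 + 2*4)) = -336*(1 + 8) = -336*9 = -84*36 = -3024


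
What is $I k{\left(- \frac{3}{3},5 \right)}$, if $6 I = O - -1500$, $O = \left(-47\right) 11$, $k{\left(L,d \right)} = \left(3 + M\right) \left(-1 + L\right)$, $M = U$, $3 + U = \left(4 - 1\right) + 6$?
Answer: $-2949$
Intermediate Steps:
$U = 6$ ($U = -3 + \left(\left(4 - 1\right) + 6\right) = -3 + \left(3 + 6\right) = -3 + 9 = 6$)
$M = 6$
$k{\left(L,d \right)} = -9 + 9 L$ ($k{\left(L,d \right)} = \left(3 + 6\right) \left(-1 + L\right) = 9 \left(-1 + L\right) = -9 + 9 L$)
$O = -517$
$I = \frac{983}{6}$ ($I = \frac{-517 - -1500}{6} = \frac{-517 + 1500}{6} = \frac{1}{6} \cdot 983 = \frac{983}{6} \approx 163.83$)
$I k{\left(- \frac{3}{3},5 \right)} = \frac{983 \left(-9 + 9 \left(- \frac{3}{3}\right)\right)}{6} = \frac{983 \left(-9 + 9 \left(\left(-3\right) \frac{1}{3}\right)\right)}{6} = \frac{983 \left(-9 + 9 \left(-1\right)\right)}{6} = \frac{983 \left(-9 - 9\right)}{6} = \frac{983}{6} \left(-18\right) = -2949$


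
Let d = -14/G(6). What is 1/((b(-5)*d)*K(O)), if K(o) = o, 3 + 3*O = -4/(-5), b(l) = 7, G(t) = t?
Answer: 45/539 ≈ 0.083488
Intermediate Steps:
O = -11/15 (O = -1 + (-4/(-5))/3 = -1 + (-1/5*(-4))/3 = -1 + (1/3)*(4/5) = -1 + 4/15 = -11/15 ≈ -0.73333)
d = -7/3 (d = -14/6 = -14*1/6 = -7/3 ≈ -2.3333)
1/((b(-5)*d)*K(O)) = 1/((7*(-7/3))*(-11/15)) = 1/(-49/3*(-11/15)) = 1/(539/45) = 45/539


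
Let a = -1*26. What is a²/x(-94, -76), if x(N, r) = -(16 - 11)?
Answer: -676/5 ≈ -135.20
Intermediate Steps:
a = -26
x(N, r) = -5 (x(N, r) = -1*5 = -5)
a²/x(-94, -76) = (-26)²/(-5) = 676*(-⅕) = -676/5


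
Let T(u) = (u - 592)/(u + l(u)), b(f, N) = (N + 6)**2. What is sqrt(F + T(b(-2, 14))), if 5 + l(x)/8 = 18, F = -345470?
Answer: I*sqrt(152352438)/21 ≈ 587.77*I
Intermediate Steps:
l(x) = 104 (l(x) = -40 + 8*18 = -40 + 144 = 104)
b(f, N) = (6 + N)**2
T(u) = (-592 + u)/(104 + u) (T(u) = (u - 592)/(u + 104) = (-592 + u)/(104 + u))
sqrt(F + T(b(-2, 14))) = sqrt(-345470 + (-592 + (6 + 14)**2)/(104 + (6 + 14)**2)) = sqrt(-345470 + (-592 + 20**2)/(104 + 20**2)) = sqrt(-345470 + (-592 + 400)/(104 + 400)) = sqrt(-345470 - 192/504) = sqrt(-345470 + (1/504)*(-192)) = sqrt(-345470 - 8/21) = sqrt(-7254878/21) = I*sqrt(152352438)/21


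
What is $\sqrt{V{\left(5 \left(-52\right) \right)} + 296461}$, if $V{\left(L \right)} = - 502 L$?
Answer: $\sqrt{426981} \approx 653.44$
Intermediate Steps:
$\sqrt{V{\left(5 \left(-52\right) \right)} + 296461} = \sqrt{- 502 \cdot 5 \left(-52\right) + 296461} = \sqrt{\left(-502\right) \left(-260\right) + 296461} = \sqrt{130520 + 296461} = \sqrt{426981}$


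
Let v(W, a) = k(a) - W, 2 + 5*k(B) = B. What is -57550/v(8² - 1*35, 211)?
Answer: -143875/32 ≈ -4496.1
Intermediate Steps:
k(B) = -⅖ + B/5
v(W, a) = -⅖ - W + a/5 (v(W, a) = (-⅖ + a/5) - W = -⅖ - W + a/5)
-57550/v(8² - 1*35, 211) = -57550/(-⅖ - (8² - 1*35) + (⅕)*211) = -57550/(-⅖ - (64 - 35) + 211/5) = -57550/(-⅖ - 1*29 + 211/5) = -57550/(-⅖ - 29 + 211/5) = -57550/64/5 = -57550*5/64 = -143875/32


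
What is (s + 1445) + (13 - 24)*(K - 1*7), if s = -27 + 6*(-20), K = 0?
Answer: 1375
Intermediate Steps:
s = -147 (s = -27 - 120 = -147)
(s + 1445) + (13 - 24)*(K - 1*7) = (-147 + 1445) + (13 - 24)*(0 - 1*7) = 1298 - 11*(0 - 7) = 1298 - 11*(-7) = 1298 + 77 = 1375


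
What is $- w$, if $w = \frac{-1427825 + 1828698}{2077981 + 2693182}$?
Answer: $- \frac{400873}{4771163} \approx -0.08402$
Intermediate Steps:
$w = \frac{400873}{4771163} \approx 0.08402$
$- w = \left(-1\right) \frac{400873}{4771163} = - \frac{400873}{4771163}$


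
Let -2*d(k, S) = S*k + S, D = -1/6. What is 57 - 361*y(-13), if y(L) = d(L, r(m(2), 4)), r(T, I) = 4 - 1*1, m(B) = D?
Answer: -6441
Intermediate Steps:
D = -⅙ (D = -1*⅙ = -⅙ ≈ -0.16667)
m(B) = -⅙
r(T, I) = 3 (r(T, I) = 4 - 1 = 3)
d(k, S) = -S/2 - S*k/2 (d(k, S) = -(S*k + S)/2 = -(S + S*k)/2 = -S/2 - S*k/2)
y(L) = -3/2 - 3*L/2 (y(L) = -½*3*(1 + L) = -3/2 - 3*L/2)
57 - 361*y(-13) = 57 - 361*(-3/2 - 3/2*(-13)) = 57 - 361*(-3/2 + 39/2) = 57 - 361*18 = 57 - 6498 = -6441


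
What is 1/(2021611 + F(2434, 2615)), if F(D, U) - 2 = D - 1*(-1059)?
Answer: 1/2025106 ≈ 4.9380e-7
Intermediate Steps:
F(D, U) = 1061 + D (F(D, U) = 2 + (D - 1*(-1059)) = 2 + (D + 1059) = 2 + (1059 + D) = 1061 + D)
1/(2021611 + F(2434, 2615)) = 1/(2021611 + (1061 + 2434)) = 1/(2021611 + 3495) = 1/2025106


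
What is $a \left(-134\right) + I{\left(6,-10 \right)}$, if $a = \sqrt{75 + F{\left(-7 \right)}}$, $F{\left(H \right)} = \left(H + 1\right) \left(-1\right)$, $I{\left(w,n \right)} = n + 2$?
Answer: $-1214$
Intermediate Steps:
$I{\left(w,n \right)} = 2 + n$
$F{\left(H \right)} = -1 - H$ ($F{\left(H \right)} = \left(1 + H\right) \left(-1\right) = -1 - H$)
$a = 9$ ($a = \sqrt{75 - -6} = \sqrt{75 + \left(-1 + 7\right)} = \sqrt{75 + 6} = \sqrt{81} = 9$)
$a \left(-134\right) + I{\left(6,-10 \right)} = 9 \left(-134\right) + \left(2 - 10\right) = -1206 - 8 = -1214$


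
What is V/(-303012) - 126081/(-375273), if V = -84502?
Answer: 431576389/701927298 ≈ 0.61485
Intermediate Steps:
V/(-303012) - 126081/(-375273) = -84502/(-303012) - 126081/(-375273) = -84502*(-1/303012) - 126081*(-1/375273) = 42251/151506 + 14009/41697 = 431576389/701927298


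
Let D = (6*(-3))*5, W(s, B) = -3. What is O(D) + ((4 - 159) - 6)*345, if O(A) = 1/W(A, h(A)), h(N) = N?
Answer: -166636/3 ≈ -55545.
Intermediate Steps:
D = -90 (D = -18*5 = -90)
O(A) = -⅓ (O(A) = 1/(-3) = -⅓)
O(D) + ((4 - 159) - 6)*345 = -⅓ + ((4 - 159) - 6)*345 = -⅓ + (-155 - 6)*345 = -⅓ - 161*345 = -⅓ - 55545 = -166636/3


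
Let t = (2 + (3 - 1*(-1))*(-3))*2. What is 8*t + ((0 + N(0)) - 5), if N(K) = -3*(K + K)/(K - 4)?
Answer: -165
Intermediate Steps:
N(K) = -6*K/(-4 + K) (N(K) = -3*2*K/(-4 + K) = -6*K/(-4 + K))
t = -20 (t = (2 + (3 + 1)*(-3))*2 = (2 + 4*(-3))*2 = (2 - 12)*2 = -10*2 = -20)
8*t + ((0 + N(0)) - 5) = 8*(-20) + ((0 - 6*0/(-4 + 0)) - 5) = -160 + ((0 - 6*0/(-4)) - 5) = -160 + ((0 - 6*0*(-¼)) - 5) = -160 + ((0 + 0) - 5) = -160 + (0 - 5) = -160 - 5 = -165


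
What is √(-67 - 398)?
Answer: I*√465 ≈ 21.564*I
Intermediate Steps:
√(-67 - 398) = √(-465) = I*√465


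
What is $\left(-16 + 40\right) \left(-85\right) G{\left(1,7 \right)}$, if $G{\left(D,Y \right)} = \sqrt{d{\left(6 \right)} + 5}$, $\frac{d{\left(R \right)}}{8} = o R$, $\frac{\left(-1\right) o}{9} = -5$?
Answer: $- 2040 \sqrt{2165} \approx -94920.0$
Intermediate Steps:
$o = 45$ ($o = \left(-9\right) \left(-5\right) = 45$)
$d{\left(R \right)} = 360 R$ ($d{\left(R \right)} = 8 \cdot 45 R = 360 R$)
$G{\left(D,Y \right)} = \sqrt{2165}$ ($G{\left(D,Y \right)} = \sqrt{360 \cdot 6 + 5} = \sqrt{2160 + 5} = \sqrt{2165}$)
$\left(-16 + 40\right) \left(-85\right) G{\left(1,7 \right)} = \left(-16 + 40\right) \left(-85\right) \sqrt{2165} = 24 \left(-85\right) \sqrt{2165} = - 2040 \sqrt{2165}$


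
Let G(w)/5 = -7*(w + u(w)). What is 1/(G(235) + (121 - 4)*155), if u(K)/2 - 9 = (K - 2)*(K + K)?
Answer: -1/7656420 ≈ -1.3061e-7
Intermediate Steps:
u(K) = 18 + 4*K*(-2 + K) (u(K) = 18 + 2*((K - 2)*(K + K)) = 18 + 2*((-2 + K)*(2*K)) = 18 + 2*(2*K*(-2 + K)) = 18 + 4*K*(-2 + K))
G(w) = -630 - 140*w**2 + 245*w (G(w) = 5*(-7*(w + (18 - 8*w + 4*w**2))) = 5*(-7*(18 - 7*w + 4*w**2)) = 5*(-126 - 28*w**2 + 49*w) = -630 - 140*w**2 + 245*w)
1/(G(235) + (121 - 4)*155) = 1/((-630 - 140*235**2 + 245*235) + (121 - 4)*155) = 1/((-630 - 140*55225 + 57575) + 117*155) = 1/((-630 - 7731500 + 57575) + 18135) = 1/(-7674555 + 18135) = 1/(-7656420) = -1/7656420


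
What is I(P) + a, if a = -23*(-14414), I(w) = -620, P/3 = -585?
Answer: 330902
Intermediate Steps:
P = -1755 (P = 3*(-585) = -1755)
a = 331522
I(P) + a = -620 + 331522 = 330902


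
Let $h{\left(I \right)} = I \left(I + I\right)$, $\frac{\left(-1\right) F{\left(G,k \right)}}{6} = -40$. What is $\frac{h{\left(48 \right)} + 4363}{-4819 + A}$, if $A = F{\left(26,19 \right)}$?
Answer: $- \frac{8971}{4579} \approx -1.9592$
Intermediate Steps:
$F{\left(G,k \right)} = 240$ ($F{\left(G,k \right)} = \left(-6\right) \left(-40\right) = 240$)
$A = 240$
$h{\left(I \right)} = 2 I^{2}$ ($h{\left(I \right)} = I 2 I = 2 I^{2}$)
$\frac{h{\left(48 \right)} + 4363}{-4819 + A} = \frac{2 \cdot 48^{2} + 4363}{-4819 + 240} = \frac{2 \cdot 2304 + 4363}{-4579} = \left(4608 + 4363\right) \left(- \frac{1}{4579}\right) = 8971 \left(- \frac{1}{4579}\right) = - \frac{8971}{4579}$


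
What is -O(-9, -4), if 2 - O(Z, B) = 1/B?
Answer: -9/4 ≈ -2.2500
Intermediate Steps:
O(Z, B) = 2 - 1/B
-O(-9, -4) = -(2 - 1/(-4)) = -(2 - 1*(-¼)) = -(2 + ¼) = -1*9/4 = -9/4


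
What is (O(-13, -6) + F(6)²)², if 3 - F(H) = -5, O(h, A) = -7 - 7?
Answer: 2500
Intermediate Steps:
O(h, A) = -14
F(H) = 8 (F(H) = 3 - 1*(-5) = 3 + 5 = 8)
(O(-13, -6) + F(6)²)² = (-14 + 8²)² = (-14 + 64)² = 50² = 2500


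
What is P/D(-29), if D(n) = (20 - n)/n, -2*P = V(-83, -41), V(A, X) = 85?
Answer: 2465/98 ≈ 25.153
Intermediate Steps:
P = -85/2 (P = -1/2*85 = -85/2 ≈ -42.500)
D(n) = (20 - n)/n
P/D(-29) = -85*(-29/(20 - 1*(-29)))/2 = -85*(-29/(20 + 29))/2 = -85/(2*((-1/29*49))) = -85/(2*(-49/29)) = -85/2*(-29/49) = 2465/98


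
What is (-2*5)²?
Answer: 100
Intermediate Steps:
(-2*5)² = (-10)² = 100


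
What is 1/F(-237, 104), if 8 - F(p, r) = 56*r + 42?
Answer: -1/5858 ≈ -0.00017071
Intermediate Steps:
F(p, r) = -34 - 56*r (F(p, r) = 8 - (56*r + 42) = 8 - (42 + 56*r) = 8 + (-42 - 56*r) = -34 - 56*r)
1/F(-237, 104) = 1/(-34 - 56*104) = 1/(-34 - 5824) = 1/(-5858) = -1/5858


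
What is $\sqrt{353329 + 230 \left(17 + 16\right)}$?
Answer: $\sqrt{360919} \approx 600.77$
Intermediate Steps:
$\sqrt{353329 + 230 \left(17 + 16\right)} = \sqrt{353329 + 230 \cdot 33} = \sqrt{353329 + 7590} = \sqrt{360919}$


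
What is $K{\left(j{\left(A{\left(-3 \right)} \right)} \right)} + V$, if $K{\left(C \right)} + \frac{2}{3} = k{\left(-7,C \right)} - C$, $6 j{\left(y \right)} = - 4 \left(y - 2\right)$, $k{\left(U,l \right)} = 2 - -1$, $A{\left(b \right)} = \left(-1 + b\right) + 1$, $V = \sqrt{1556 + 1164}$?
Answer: $-1 + 4 \sqrt{170} \approx 51.154$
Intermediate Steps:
$V = 4 \sqrt{170}$ ($V = \sqrt{2720} = 4 \sqrt{170} \approx 52.154$)
$A{\left(b \right)} = b$
$k{\left(U,l \right)} = 3$ ($k{\left(U,l \right)} = 2 + 1 = 3$)
$j{\left(y \right)} = \frac{4}{3} - \frac{2 y}{3}$ ($j{\left(y \right)} = \frac{\left(-4\right) \left(y - 2\right)}{6} = \frac{\left(-4\right) \left(-2 + y\right)}{6} = \frac{8 - 4 y}{6} = \frac{4}{3} - \frac{2 y}{3}$)
$K{\left(C \right)} = \frac{7}{3} - C$ ($K{\left(C \right)} = - \frac{2}{3} - \left(-3 + C\right) = \frac{7}{3} - C$)
$K{\left(j{\left(A{\left(-3 \right)} \right)} \right)} + V = \left(\frac{7}{3} - \left(\frac{4}{3} - -2\right)\right) + 4 \sqrt{170} = \left(\frac{7}{3} - \left(\frac{4}{3} + 2\right)\right) + 4 \sqrt{170} = \left(\frac{7}{3} - \frac{10}{3}\right) + 4 \sqrt{170} = -1 + 4 \sqrt{170}$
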